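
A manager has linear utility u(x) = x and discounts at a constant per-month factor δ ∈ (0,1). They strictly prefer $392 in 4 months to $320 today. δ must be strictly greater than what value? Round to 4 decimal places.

The preference means 320 < δ^4·392.
So δ^4 > 320/392 = 0.81633; taking the 4th root of both positive sides preserves the inequality.
δ > 0.81633^(1/4) = 0.9505.

δ > 0.9505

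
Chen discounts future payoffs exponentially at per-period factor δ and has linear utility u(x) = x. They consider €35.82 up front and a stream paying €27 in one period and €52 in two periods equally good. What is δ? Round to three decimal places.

δ ≈ 0.610

The stream is worth 27δ + 52δ² today, so 27δ + 52δ² = 35.82.
So 52δ² + 27δ − 35.82 = 0.
δ = (−27 + √(27² + 4·52·35.82)) / (2·52) = (−27 + √8179.56) / 104 ≈ 0.610.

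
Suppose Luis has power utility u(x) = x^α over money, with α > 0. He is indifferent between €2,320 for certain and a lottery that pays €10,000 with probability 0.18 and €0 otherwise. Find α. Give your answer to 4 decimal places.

Since u(0) = 0, the lottery's EU is 0.18·10000^α.
Equating: 2320^α = 0.18·10000^α, i.e. 0.2320^α = 0.18.
Take logs: α = ln 0.18 / ln(2320/10000) ≈ 1.173701.

α ≈ 1.1737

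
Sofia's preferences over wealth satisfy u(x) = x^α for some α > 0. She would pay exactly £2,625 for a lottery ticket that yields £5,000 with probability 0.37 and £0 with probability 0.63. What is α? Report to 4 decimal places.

α ≈ 1.5430

The lottery's expected utility is 0.37·u(5000) + 0.63·u(0) = 0.37·5000^α (since u(0) = 0 for α > 0).
Setting u(2625) equal to that: 2625^α = 0.37·5000^α ⇒ (2625/5000)^α = 0.37.
Take logs: α = ln 0.37 / ln(2625/5000) ≈ 1.543015.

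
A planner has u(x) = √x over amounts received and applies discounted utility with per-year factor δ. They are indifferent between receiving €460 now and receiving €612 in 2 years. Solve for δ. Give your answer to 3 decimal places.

δ ≈ 0.931

Indifference means u(460) = δ^2 · u(612), so δ^2 = u(460)/u(612).
With u(x) = √x: δ^2 = √460/√612 = √(460/612) = 0.86697.
So δ = 0.86697^(1/2) ≈ 0.931.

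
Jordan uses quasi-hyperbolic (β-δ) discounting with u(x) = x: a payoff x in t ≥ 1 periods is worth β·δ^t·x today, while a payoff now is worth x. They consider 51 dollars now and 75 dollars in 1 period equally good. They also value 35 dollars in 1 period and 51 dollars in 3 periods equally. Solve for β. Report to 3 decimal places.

β ≈ 0.821

The second indifference involves only future payoffs, so β cancels: β·δ^1·35 = β·δ^3·51, giving δ^2 = 35/51 = 0.68627, so δ = 0.82842.
Now use the now-vs-future pair: 51 = β·δ·75 gives β = 51/(0.82842·75) ≈ 0.821.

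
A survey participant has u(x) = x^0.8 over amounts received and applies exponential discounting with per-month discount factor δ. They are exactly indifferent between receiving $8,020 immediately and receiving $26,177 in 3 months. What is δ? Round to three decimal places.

δ ≈ 0.729

Indifference means u(8020) = δ^3 · u(26177), so δ^3 = u(8020)/u(26177).
Since u(x) = x^0.8, δ^3 = (8020/26177)^0.8 = 0.30638^0.8 = 0.38815.
Taking the cube root: δ = 0.38815^(1/3) ≈ 0.729.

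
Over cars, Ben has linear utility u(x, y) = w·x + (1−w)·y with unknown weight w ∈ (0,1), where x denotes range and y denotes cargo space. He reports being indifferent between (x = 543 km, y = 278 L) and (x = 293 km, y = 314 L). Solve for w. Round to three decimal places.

w = 0.126

Equating utilities: w·543 + (1−w)·278 = w·293 + (1−w)·314.
Collecting terms: w·250 = (1−w)·36.
Hence w = 36/(250+36) = 36/286 = 0.126.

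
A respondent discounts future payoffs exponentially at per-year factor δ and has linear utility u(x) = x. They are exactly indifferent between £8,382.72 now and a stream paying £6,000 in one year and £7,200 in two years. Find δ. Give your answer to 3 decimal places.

δ ≈ 0.740

Equating present values: 8382.72 = 6000δ + 7200δ².
That is, 7200δ² + 6000δ − 8382.72 = 0, a quadratic in δ.
The positive root is δ = [−6000 + √(6000² + 4·7200·8382.72)] / (2·7200) = (−6000 + 16656.000)/14400 ≈ 0.740.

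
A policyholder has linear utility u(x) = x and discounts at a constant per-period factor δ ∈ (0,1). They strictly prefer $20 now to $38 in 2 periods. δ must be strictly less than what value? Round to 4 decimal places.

Under u(x) = x this choice says 20 > δ^2·38.
So δ^2 < 20/38 = 0.52632; taking the square root of both positive sides preserves the inequality.
δ < 0.52632^(1/2) = 0.7255.

δ < 0.7255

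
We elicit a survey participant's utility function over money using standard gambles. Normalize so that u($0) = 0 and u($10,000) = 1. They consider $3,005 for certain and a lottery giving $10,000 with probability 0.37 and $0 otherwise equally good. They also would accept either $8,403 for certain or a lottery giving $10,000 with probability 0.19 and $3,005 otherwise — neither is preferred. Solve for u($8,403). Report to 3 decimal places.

First, u($3,005) = 0.37·u($10,000) + 0.63·u($0) = 0.37.
The second indifference gives u($8,403) = 0.19·u($10,000) + 0.81·u($3,005) = 0.19·1.00 + 0.81·0.37 = 0.4897.

0.490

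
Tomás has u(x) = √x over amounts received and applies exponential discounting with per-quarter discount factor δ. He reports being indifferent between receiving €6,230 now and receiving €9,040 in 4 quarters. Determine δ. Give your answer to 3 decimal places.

δ ≈ 0.955

Equating discounted utilities: u(6230) = δ^4·u(9040) ⇒ δ^4 = u(6230)/u(9040).
Since u(x) = √x, δ^4 = √(6230/9040) = 0.83016.
Hence δ = (0.83016)^(1/4) = 0.95453.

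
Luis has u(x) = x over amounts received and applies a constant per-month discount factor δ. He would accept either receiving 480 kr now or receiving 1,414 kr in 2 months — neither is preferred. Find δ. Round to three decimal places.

δ ≈ 0.583

Equating discounted utilities: u(480) = δ^2·u(1414) ⇒ δ^2 = u(480)/u(1414).
With u(x) = x: δ^2 = 480/1414 = 0.33946.
Hence δ = (0.33946)^(1/2) = 0.58263.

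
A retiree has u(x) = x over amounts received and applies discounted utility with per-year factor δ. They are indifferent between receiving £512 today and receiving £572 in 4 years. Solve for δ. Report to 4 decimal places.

δ ≈ 0.9727

Indifference means u(512) = δ^4 · u(572), so δ^4 = u(512)/u(572).
With u(x) = x: δ^4 = 512/572 = 0.89510.
So δ = 0.89510^(1/4) ≈ 0.9727.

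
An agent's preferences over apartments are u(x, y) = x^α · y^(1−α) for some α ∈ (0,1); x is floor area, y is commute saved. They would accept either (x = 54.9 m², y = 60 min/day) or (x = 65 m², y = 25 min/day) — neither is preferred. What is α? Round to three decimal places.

Indifference: 54.9^α · 60^(1−α) = 65^α · 25^(1−α).
(54.9/65)^α = (25/60)^(1−α); take logs: α·ln(54.9/65) = (1−α)·ln(25/60), i.e. α·-0.168874 = (1−α)·-0.875469.
So α/(1−α) = (-0.875469)/(-0.168874) = 5.184155, and α = 5.184155/6.184155 ≈ 0.838.

α ≈ 0.838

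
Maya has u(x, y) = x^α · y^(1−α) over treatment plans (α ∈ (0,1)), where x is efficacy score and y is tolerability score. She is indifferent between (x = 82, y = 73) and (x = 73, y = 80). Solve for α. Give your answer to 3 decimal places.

α ≈ 0.441

Indifference: 82^α · 73^(1−α) = 73^α · 80^(1−α).
Taking logs: α·ln 82 + (1−α)·ln 73 = α·ln 73 + (1−α)·ln 80, i.e. α·0.116260 = (1−α)·0.091567.
With A = 0.116260 and B = 0.091567: α·A = (1−α)·B, so α = B/(A+B) = 0.091567/0.207827 ≈ 0.441.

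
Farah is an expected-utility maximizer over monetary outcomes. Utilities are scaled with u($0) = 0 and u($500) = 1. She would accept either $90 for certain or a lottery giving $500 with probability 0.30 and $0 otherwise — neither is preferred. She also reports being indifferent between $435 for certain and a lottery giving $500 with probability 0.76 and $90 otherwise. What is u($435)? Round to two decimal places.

First, u($90) = 0.30·u($500) + 0.70·u($0) = 0.30.
Chaining: u($435) = 0.76·1.00 + 0.24·0.30 = 0.8320.

0.83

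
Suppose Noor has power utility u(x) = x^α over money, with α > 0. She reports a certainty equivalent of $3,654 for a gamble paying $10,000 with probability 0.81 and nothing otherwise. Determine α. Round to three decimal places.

α ≈ 0.209

Since u(0) = 0, the lottery's EU is 0.81·10000^α.
Setting u(3654) equal to that: 3654^α = 0.81·10000^α ⇒ (3654/10000)^α = 0.81.
Taking logs: α·ln(3654/10000) = ln(0.81), so α = -0.210721 / -1.006763 ≈ 0.209.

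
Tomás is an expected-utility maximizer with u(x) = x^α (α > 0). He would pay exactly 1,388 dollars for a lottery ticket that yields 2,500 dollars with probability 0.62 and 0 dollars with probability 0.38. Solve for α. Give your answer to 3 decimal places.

α ≈ 0.812

The lottery's expected utility is 0.62·u(2500) + 0.38·u(0) = 0.62·2500^α (since u(0) = 0 for α > 0).
Setting u(1388) equal to that: 1388^α = 0.62·2500^α ⇒ (1388/2500)^α = 0.62.
α = ln(0.62) / ln(1388/2500) = -0.478036/-0.588427 ≈ 0.812.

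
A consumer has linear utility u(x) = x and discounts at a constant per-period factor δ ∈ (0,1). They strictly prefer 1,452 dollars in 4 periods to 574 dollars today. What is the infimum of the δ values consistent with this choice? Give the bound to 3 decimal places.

The preference means 574 < δ^4·1452.
Hence δ^4 > 574/1452 = 0.39532, and x ↦ x^(1/4) is increasing on (0,∞).
δ > 0.39532^(1/4) = 0.793.

δ > 0.793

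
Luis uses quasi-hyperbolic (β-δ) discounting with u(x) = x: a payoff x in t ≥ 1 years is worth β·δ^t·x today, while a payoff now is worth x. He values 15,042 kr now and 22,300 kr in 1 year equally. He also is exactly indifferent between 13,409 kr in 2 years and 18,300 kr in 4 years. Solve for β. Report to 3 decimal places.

β ≈ 0.788

Both payoffs in the second observation are in the future, so β drops out: δ^2·13409 = δ^4·18300 ⇒ δ^2 = 13409/18300 = 0.73273, so δ = 0.85600.
Now use the now-vs-future pair: 15042 = β·δ·22300 gives β = 15042/(0.85600·22300) ≈ 0.788.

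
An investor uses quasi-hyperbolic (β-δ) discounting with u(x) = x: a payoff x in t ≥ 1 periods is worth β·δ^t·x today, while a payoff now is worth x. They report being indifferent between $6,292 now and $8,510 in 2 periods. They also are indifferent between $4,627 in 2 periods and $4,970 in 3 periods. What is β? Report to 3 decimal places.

β ≈ 0.853

From the later pair, β·δ^2·4627 = β·δ^3·4970; dividing through, δ = 4627/4970 = 0.93099.
The first indifference: 6292 = β·δ^2·8510, so β = 6292/(δ^2·8510) = 6292/(0.86673·8510) ≈ 0.853.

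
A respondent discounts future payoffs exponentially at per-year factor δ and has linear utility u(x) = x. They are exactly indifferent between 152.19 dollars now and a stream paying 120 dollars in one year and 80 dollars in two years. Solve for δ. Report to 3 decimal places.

Present value of the stream is 120·δ + 80·δ². Indifference gives 120δ + 80δ² = 152.19.
So 80δ² + 120δ − 152.19 = 0.
The positive root is δ = [−120 + √(120² + 4·80·152.19)] / (2·80) = (−120 + 251.199)/160 ≈ 0.820.

δ ≈ 0.820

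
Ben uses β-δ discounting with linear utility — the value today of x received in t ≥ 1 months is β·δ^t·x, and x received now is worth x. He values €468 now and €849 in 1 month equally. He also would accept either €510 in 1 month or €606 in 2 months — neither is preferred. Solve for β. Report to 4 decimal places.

The second indifference involves only future payoffs, so β cancels: β·δ^1·510 = β·δ^2·606, giving δ = 510/606 = 0.84158.
Now use the now-vs-future pair: 468 = β·δ·849 gives β = 468/(0.84158·849) ≈ 0.6550.

β ≈ 0.6550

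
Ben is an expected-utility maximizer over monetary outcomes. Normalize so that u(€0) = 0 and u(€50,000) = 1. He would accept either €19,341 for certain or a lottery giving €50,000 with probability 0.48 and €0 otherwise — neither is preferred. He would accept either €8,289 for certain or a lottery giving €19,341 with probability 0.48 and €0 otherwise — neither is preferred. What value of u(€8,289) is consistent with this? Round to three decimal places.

The first gamble pins u(€19,341): it must equal 0.48·1 + 0.52·0 = 0.48.
Chaining: u(€8,289) = 0.48·0.48 + 0.52·0.00 = 0.2304.

0.230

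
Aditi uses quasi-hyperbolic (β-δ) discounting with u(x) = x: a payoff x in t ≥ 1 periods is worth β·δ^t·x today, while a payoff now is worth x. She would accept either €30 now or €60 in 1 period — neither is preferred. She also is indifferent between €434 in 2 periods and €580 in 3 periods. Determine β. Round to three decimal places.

Both payoffs in the second observation are in the future, so β drops out: δ^2·434 = δ^3·580 ⇒ δ = 434/580 = 0.74828.
Substituting δ into 30 = β·δ·60: β = 30/(44.897) ≈ 0.668.

β ≈ 0.668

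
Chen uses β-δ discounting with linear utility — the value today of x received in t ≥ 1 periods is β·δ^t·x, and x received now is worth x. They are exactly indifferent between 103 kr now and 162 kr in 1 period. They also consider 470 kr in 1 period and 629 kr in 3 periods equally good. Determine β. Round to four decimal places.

β ≈ 0.7355

Both payoffs in the second observation are in the future, so β drops out: δ^1·470 = δ^3·629 ⇒ δ^2 = 470/629 = 0.74722, so δ = 0.86442.
The first indifference: 103 = β·δ·162, so β = 103/(δ·162) = 103/(0.86442·162) ≈ 0.7355.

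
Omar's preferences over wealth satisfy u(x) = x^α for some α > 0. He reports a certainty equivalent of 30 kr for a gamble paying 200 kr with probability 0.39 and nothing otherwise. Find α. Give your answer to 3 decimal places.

α ≈ 0.496

EU(lottery) = 0.39·200^α + 0.61·0 = 0.39·200^α.
Setting u(30) equal to that: 30^α = 0.39·200^α ⇒ (30/200)^α = 0.39.
Taking logs: α·ln(30/200) = ln(0.39), so α = -0.941609 / -1.897120 ≈ 0.496.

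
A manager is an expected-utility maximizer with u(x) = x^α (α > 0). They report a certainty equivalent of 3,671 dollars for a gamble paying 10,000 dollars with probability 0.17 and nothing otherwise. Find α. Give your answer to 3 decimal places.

α ≈ 1.768

The lottery's expected utility is 0.17·u(10000) + 0.83·u(0) = 0.17·10000^α (since u(0) = 0 for α > 0).
Equating: 3671^α = 0.17·10000^α, i.e. 0.3671^α = 0.17.
Taking logs: α·ln(3671/10000) = ln(0.17), so α = -1.771957 / -1.002121 ≈ 1.768.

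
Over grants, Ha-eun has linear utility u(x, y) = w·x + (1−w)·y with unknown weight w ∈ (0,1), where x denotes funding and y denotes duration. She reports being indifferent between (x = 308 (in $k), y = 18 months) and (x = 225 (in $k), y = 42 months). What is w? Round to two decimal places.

w = 0.22

u(308,18) = u(225,42) means w·308 + (1−w)·18 = w·225 + (1−w)·42.
Rearranging, 83·w − 24·(1−w) = 0.
So w/(1−w) = 24/83 = 0.2892, giving w = 24/(83+24) = 0.22.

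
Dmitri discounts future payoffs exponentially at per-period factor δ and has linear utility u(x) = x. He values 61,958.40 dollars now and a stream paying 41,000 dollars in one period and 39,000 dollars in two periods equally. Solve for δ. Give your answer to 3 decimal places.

δ ≈ 0.840

Equating present values: 61958.40 = 41000δ + 39000δ².
Rearranged: 39000δ² + 41000δ − 61958.40 = 0.
By the quadratic formula (taking the positive root), δ = (−41000 + √11346510400.00) / 78000 ≈ 0.840.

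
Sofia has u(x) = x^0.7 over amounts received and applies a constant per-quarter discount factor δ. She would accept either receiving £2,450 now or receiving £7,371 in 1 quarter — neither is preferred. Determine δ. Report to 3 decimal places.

δ ≈ 0.463

The payoff in 1 quarter is discounted by δ, so u(2450) = δ·u(7371) and δ = u(2450)/u(7371).
Since u(x) = x^0.7, δ = (2450/7371)^0.7 = 0.33238^0.7 = 0.46254.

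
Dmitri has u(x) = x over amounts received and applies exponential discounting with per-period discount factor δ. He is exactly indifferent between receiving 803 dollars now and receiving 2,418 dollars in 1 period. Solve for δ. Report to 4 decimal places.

δ ≈ 0.3321

The payoff in 1 period is discounted by δ, so u(803) = δ·u(2418) and δ = u(803)/u(2418).
With u(x) = x: δ = 803/2418 = 0.33209.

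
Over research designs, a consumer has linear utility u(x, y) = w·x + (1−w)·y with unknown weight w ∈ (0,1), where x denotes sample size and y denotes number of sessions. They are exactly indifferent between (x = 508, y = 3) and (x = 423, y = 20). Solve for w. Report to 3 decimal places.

w = 0.167

u(508,3) = u(423,20) means w·508 + (1−w)·3 = w·423 + (1−w)·20.
Rearranging, 85·w − 17·(1−w) = 0.
The marginal rate of substitution is 17/85, so w = 17/(85+17) = 0.167.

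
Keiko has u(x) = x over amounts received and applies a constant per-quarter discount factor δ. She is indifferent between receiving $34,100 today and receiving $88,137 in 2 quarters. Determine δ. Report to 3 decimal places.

δ ≈ 0.622

Equating discounted utilities: u(34100) = δ^2·u(88137) ⇒ δ^2 = u(34100)/u(88137).
With u(x) = x: δ^2 = 34100/88137 = 0.38690.
Hence δ = (0.38690)^(1/2) = 0.62201.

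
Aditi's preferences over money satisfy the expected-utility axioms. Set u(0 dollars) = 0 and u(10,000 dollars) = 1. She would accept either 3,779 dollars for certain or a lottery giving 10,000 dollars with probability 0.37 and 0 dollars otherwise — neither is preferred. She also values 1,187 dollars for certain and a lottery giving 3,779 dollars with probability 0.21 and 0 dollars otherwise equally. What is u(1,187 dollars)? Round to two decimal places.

0.08

First, u(3,779 dollars) = 0.37·u(10,000 dollars) + 0.63·u(0 dollars) = 0.37.
Chaining: u(1,187 dollars) = 0.21·0.37 + 0.79·0.00 = 0.0777.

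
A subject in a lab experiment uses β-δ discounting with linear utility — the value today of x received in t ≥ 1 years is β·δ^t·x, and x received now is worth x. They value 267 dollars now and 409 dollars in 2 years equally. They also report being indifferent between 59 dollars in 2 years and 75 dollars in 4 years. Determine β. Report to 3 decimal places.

Both payoffs in the second observation are in the future, so β drops out: δ^2·59 = δ^4·75 ⇒ δ^2 = 59/75 = 0.78667, so δ = 0.88694.
The first indifference: 267 = β·δ^2·409, so β = 267/(δ^2·409) = 267/(0.78667·409) ≈ 0.830.

β ≈ 0.830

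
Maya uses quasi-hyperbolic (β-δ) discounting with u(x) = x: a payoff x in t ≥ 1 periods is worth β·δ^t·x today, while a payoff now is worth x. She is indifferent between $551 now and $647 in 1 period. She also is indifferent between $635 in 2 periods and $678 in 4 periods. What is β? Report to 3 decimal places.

β ≈ 0.880

From the later pair, β·δ^2·635 = β·δ^4·678; dividing through, δ^2 = 635/678 = 0.93658, so δ = 0.96777.
Now use the now-vs-future pair: 551 = β·δ·647 gives β = 551/(0.96777·647) ≈ 0.880.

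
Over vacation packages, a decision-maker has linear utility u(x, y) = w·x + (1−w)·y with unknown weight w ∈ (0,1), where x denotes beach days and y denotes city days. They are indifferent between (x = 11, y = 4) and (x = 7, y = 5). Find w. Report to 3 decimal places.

Indifference: w·11 + (1−w)·4 = w·7 + (1−w)·5.
Collecting terms: w·4 = (1−w)·1.
Hence w = 1/(4+1) = 1/5 = 0.200.

w = 0.200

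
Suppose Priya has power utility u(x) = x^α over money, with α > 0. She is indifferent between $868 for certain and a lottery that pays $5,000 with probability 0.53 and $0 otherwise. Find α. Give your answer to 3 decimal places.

α ≈ 0.363

Since u(0) = 0, the lottery's EU is 0.53·5000^α.
Equating: 868^α = 0.53·5000^α, i.e. 0.1736^α = 0.53.
α = ln(0.53) / ln(868/5000) = -0.634878/-1.751001 ≈ 0.363.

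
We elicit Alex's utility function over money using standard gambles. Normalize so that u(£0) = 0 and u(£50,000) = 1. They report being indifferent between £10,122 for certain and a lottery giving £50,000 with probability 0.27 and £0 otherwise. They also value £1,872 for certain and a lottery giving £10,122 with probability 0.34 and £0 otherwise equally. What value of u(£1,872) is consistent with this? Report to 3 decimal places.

0.092

From the first indifference, u(£10,122) = 0.27·u(£50,000) + 0.73·u(£0) = 0.27·1 + 0.73·0 = 0.27.
The second indifference gives u(£1,872) = 0.34·u(£10,122) + 0.66·u(£0) = 0.34·0.27 + 0.66·0.00 = 0.0918.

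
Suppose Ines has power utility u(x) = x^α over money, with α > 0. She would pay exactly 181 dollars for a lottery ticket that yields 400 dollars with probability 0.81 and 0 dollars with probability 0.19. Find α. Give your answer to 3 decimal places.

α ≈ 0.266

EU(lottery) = 0.81·400^α + 0.19·0 = 0.81·400^α.
Equating: 181^α = 0.81·400^α, i.e. 0.4525^α = 0.81.
Take logs: α = ln 0.81 / ln(181/400) ≈ 0.26574.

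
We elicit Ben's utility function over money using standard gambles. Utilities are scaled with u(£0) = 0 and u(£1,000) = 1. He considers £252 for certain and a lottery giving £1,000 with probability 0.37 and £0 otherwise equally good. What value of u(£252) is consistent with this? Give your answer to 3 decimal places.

0.370

u(£252) equals the lottery's expected utility: 0.37·1 + 0.63·0 = 0.37.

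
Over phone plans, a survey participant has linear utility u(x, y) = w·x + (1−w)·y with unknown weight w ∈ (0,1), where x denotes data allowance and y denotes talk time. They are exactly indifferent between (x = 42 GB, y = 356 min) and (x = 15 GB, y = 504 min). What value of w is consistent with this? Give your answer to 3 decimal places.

u(42,356) = u(15,504) means w·42 + (1−w)·356 = w·15 + (1−w)·504.
Rearranging, 27·w − 148·(1−w) = 0.
The marginal rate of substitution is 148/27, so w = 148/(27+148) = 0.846.

w = 0.846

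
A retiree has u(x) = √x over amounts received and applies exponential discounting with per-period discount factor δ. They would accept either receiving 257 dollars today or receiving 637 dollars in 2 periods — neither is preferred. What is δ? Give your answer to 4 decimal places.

δ ≈ 0.7970

The payoff in 2 periods is discounted by δ^2, so u(257) = δ^2·u(637) and δ^2 = u(257)/u(637).
Since u(x) = √x, δ^2 = √(257/637) = 0.63518.
Taking the square root: δ = 0.63518^(1/2) ≈ 0.7970.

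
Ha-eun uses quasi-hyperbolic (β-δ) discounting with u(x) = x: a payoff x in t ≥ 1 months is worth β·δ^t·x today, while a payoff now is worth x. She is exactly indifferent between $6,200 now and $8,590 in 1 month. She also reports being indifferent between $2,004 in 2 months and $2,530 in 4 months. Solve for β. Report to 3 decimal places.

β ≈ 0.811

Both payoffs in the second observation are in the future, so β drops out: δ^2·2004 = δ^4·2530 ⇒ δ^2 = 2004/2530 = 0.79209, so δ = 0.89000.
Substituting δ into 6200 = β·δ·8590: β = 6200/(7645.075) ≈ 0.811.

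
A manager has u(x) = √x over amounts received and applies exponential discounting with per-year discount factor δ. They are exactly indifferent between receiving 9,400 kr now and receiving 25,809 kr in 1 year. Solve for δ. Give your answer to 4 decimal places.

δ ≈ 0.6035

The payoff in 1 year is discounted by δ, so u(9400) = δ·u(25809) and δ = u(9400)/u(25809).
Since u(x) = √x, δ = √(9400/25809) = 0.60350.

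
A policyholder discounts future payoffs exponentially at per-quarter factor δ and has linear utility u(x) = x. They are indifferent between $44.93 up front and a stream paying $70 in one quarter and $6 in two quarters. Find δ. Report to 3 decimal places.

δ ≈ 0.610

The stream is worth 70δ + 6δ² today, so 70δ + 6δ² = 44.93.
That is, 6δ² + 70δ − 44.93 = 0, a quadratic in δ.
By the quadratic formula (taking the positive root), δ = (−70 + √5978.32) / 12 ≈ 0.610.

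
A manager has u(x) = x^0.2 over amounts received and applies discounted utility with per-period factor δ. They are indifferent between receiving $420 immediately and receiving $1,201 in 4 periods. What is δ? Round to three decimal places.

δ ≈ 0.949

The payoff in 4 periods is discounted by δ^4, so u(420) = δ^4·u(1201) and δ^4 = u(420)/u(1201).
With u(x) = x^0.2: δ^4 = 420^0.2/1201^0.2 = (420/1201)^0.2 = 0.81048.
Hence δ = (0.81048)^(1/4) = 0.94882.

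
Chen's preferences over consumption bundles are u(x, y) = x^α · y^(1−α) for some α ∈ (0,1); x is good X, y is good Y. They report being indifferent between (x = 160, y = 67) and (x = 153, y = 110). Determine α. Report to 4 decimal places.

Indifference: 160^α · 67^(1−α) = 153^α · 110^(1−α).
(160/153)^α = (110/67)^(1−α); take logs: α·ln(160/153) = (1−α)·ln(110/67), i.e. α·0.0447359 = (1−α)·0.4957877.
With A = 0.0447359 and B = 0.4957877: α·A = (1−α)·B, so α = B/(A+B) = 0.4957877/0.5405236 ≈ 0.9172.

α ≈ 0.9172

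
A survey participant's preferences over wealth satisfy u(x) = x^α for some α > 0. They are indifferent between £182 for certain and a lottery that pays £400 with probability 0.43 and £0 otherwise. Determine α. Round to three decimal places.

The lottery's expected utility is 0.43·u(400) + 0.57·u(0) = 0.43·400^α (since u(0) = 0 for α > 0).
Equating: 182^α = 0.43·400^α, i.e. 0.4550^α = 0.43.
Take logs: α = ln 0.43 / ln(182/400) ≈ 1.07177.

α ≈ 1.072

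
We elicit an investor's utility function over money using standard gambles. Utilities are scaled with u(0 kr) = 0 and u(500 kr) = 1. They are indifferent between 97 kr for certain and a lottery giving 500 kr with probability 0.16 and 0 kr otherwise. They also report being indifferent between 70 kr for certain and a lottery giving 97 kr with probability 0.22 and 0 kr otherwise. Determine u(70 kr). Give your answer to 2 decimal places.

0.04

The first gamble pins u(97 kr): it must equal 0.16·1 + 0.84·0 = 0.16.
Then u(70 kr) = 0.22·u(97 kr) + 0.78·u(0 kr) = 0.22·0.16 + 0.78·0.00 = 0.0352.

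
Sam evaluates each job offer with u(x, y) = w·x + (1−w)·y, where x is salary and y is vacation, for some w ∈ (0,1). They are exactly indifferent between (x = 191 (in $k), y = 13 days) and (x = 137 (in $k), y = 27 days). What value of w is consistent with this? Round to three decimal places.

Indifference: w·191 + (1−w)·13 = w·137 + (1−w)·27.
w·(191−137) = (1−w)·(27−13), i.e. w·54 = (1−w)·14.
Hence w = 14/(54+14) = 14/68 = 0.206.

w = 0.206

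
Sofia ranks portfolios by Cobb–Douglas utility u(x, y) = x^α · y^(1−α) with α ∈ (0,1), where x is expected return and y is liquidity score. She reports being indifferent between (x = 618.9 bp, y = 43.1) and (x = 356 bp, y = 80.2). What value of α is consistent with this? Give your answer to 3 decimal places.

The Cobb–Douglas utilities coincide, so 618.9^α·43.1^(1−α) = 356^α·80.2^(1−α).
Taking logs: α·ln 618.9 + (1−α)·ln 43.1 = α·ln 356 + (1−α)·ln 80.2, i.e. α·0.553013 = (1−α)·0.621001.
Thus α·(1.174014) = 0.621001, so α = 0.621001/1.174014 ≈ 0.529.

α ≈ 0.529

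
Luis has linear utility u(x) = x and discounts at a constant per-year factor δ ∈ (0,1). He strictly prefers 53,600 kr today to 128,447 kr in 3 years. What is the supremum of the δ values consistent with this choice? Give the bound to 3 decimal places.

δ < 0.747

Under u(x) = x this choice says 53600 > δ^3·128447.
Dividing by 128447: δ^3 < 0.41729. Both sides are positive, so the cube root keeps the direction.
δ < 0.41729^(1/3) = 0.747.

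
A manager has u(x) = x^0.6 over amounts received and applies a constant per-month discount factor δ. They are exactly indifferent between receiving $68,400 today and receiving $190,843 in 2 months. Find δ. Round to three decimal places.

δ ≈ 0.735

Equating discounted utilities: u(68400) = δ^2·u(190843) ⇒ δ^2 = u(68400)/u(190843).
With u(x) = x^0.6: δ^2 = 68400^0.6/190843^0.6 = (68400/190843)^0.6 = 0.54029.
So δ = 0.54029^(1/2) ≈ 0.735.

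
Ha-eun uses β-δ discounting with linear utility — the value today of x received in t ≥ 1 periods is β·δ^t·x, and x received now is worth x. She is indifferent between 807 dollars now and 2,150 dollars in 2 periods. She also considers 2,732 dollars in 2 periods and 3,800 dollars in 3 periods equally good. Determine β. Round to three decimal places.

β ≈ 0.726

Both payoffs in the second observation are in the future, so β drops out: δ^2·2732 = δ^3·3800 ⇒ δ = 2732/3800 = 0.71895.
Substituting δ into 807 = β·δ^2·2150: β = 807/(1111.303) ≈ 0.726.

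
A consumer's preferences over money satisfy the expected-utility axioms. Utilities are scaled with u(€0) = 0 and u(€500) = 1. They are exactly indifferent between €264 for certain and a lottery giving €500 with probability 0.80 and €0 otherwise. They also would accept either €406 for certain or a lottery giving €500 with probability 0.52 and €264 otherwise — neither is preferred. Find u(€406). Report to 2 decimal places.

0.90

The first gamble pins u(€264): it must equal 0.80·1 + 0.20·0 = 0.80.
The second indifference gives u(€406) = 0.52·u(€500) + 0.48·u(€264) = 0.52·1.00 + 0.48·0.80 = 0.9040.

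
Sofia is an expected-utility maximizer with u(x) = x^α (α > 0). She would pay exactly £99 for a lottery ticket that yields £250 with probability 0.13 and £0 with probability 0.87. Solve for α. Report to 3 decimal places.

α ≈ 2.202

The lottery's expected utility is 0.13·u(250) + 0.87·u(0) = 0.13·250^α (since u(0) = 0 for α > 0).
Indifference: 99^α = 0.13·250^α, so (99/250)^α = 0.13.
α = ln(0.13) / ln(99/250) = -2.040221/-0.926341 ≈ 2.202.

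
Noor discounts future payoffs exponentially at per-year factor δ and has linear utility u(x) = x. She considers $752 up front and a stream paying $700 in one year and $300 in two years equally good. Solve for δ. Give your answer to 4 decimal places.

The stream is worth 700δ + 300δ² today, so 700δ + 300δ² = 752.
Rearranged: 300δ² + 700δ − 752 = 0.
δ = (−700 + √(700² + 4·300·752)) / (2·300) = (−700 + √1392400.00) / 600 ≈ 0.8000.

δ ≈ 0.8000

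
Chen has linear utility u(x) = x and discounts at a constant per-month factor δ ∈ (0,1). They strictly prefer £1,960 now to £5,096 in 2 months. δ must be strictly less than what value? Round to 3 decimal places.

δ < 0.620

Under u(x) = x this choice says 1960 > δ^2·5096.
Hence δ^2 < 1960/5096 = 0.38462, and x ↦ x^(1/2) is increasing on (0,∞).
δ < 0.38462^(1/2) = 0.620.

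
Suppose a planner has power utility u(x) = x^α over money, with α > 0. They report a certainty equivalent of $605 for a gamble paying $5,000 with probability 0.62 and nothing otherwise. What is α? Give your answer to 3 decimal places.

The lottery's expected utility is 0.62·u(5000) + 0.38·u(0) = 0.62·5000^α (since u(0) = 0 for α > 0).
Equating: 605^α = 0.62·5000^α, i.e. 0.1210^α = 0.62.
Take logs: α = ln 0.62 / ln(605/5000) ≈ 0.22635.

α ≈ 0.226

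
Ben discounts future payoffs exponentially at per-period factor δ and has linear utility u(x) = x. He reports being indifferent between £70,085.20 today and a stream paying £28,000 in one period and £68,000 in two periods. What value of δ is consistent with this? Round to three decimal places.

The stream is worth 28000δ + 68000δ² today, so 28000δ + 68000δ² = 70085.20.
That is, 68000δ² + 28000δ − 70085.20 = 0, a quadratic in δ.
δ = (−28000 + √(28000² + 4·68000·70085.20)) / (2·68000) = (−28000 + √19847174400.00) / 136000 ≈ 0.830.

δ ≈ 0.830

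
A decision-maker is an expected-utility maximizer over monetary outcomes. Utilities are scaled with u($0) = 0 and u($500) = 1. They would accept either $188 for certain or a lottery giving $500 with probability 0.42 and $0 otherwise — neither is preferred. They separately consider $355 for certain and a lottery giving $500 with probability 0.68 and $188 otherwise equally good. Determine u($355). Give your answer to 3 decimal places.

First, u($188) = 0.42·u($500) + 0.58·u($0) = 0.42.
Then u($355) = 0.68·u($500) + 0.32·u($188) = 0.68·1.00 + 0.32·0.42 = 0.8144.

0.814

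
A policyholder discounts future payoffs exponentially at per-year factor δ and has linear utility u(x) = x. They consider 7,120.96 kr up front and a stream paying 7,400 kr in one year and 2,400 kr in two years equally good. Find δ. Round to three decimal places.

δ ≈ 0.770

The stream is worth 7400δ + 2400δ² today, so 7400δ + 2400δ² = 7120.96.
So 2400δ² + 7400δ − 7120.96 = 0.
By the quadratic formula (taking the positive root), δ = (−7400 + √123121216.00) / 4800 ≈ 0.770.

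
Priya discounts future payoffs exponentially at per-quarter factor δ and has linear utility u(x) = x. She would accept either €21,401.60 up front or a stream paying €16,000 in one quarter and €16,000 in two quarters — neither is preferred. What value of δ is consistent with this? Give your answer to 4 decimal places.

Present value of the stream is 16000·δ + 16000·δ². Indifference gives 16000δ + 16000δ² = 21401.60.
That is, 16000δ² + 16000δ − 21401.60 = 0, a quadratic in δ.
By the quadratic formula (taking the positive root), δ = (−16000 + √1625702400.00) / 32000 ≈ 0.7600.

δ ≈ 0.7600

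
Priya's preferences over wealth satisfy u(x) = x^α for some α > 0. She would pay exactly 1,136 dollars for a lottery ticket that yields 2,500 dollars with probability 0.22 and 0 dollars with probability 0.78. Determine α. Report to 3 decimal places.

Since u(0) = 0, the lottery's EU is 0.22·2500^α.
Setting u(1136) equal to that: 1136^α = 0.22·2500^α ⇒ (1136/2500)^α = 0.22.
Take logs: α = ln 0.22 / ln(1136/2500) ≈ 1.91959.

α ≈ 1.920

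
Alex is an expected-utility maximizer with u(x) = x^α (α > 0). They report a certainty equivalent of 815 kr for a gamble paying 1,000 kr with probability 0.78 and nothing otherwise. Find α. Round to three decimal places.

Since u(0) = 0, the lottery's EU is 0.78·1000^α.
Equating: 815^α = 0.78·1000^α, i.e. 0.8150^α = 0.78.
Taking logs: α·ln(815/1000) = ln(0.78), so α = -0.248461 / -0.204567 ≈ 1.215.

α ≈ 1.215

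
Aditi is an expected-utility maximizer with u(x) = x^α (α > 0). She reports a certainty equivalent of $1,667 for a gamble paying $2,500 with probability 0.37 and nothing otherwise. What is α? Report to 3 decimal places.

Since u(0) = 0, the lottery's EU is 0.37·2500^α.
Indifference: 1667^α = 0.37·2500^α, so (1667/2500)^α = 0.37.
Taking logs: α·ln(1667/2500) = ln(0.37), so α = -0.994252 / -0.405265 ≈ 2.453.

α ≈ 2.453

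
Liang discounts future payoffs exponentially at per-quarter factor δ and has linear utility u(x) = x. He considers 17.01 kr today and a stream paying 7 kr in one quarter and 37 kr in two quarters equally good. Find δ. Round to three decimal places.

δ ≈ 0.590

The stream is worth 7δ + 37δ² today, so 7δ + 37δ² = 17.01.
That is, 37δ² + 7δ − 17.01 = 0, a quadratic in δ.
δ = (−7 + √(7² + 4·37·17.01)) / (2·37) = (−7 + √2566.48) / 74 ≈ 0.590.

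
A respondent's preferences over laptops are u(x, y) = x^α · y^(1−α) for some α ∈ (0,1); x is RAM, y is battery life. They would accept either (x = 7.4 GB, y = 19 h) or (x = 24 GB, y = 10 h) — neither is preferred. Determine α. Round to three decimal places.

α ≈ 0.353

The Cobb–Douglas utilities coincide, so 7.4^α·19^(1−α) = 24^α·10^(1−α).
(7.4/24)^α = (10/19)^(1−α); take logs: α·ln(7.4/24) = (1−α)·ln(10/19), i.e. α·-1.176574 = (1−α)·-0.641854.
Thus α·(-1.818428) = -0.641854, so α = -0.641854/-1.818428 ≈ 0.353.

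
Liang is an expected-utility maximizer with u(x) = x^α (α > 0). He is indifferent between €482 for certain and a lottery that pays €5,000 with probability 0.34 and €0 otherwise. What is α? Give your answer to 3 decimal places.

The lottery's expected utility is 0.34·u(5000) + 0.66·u(0) = 0.34·5000^α (since u(0) = 0 for α > 0).
Equating: 482^α = 0.34·5000^α, i.e. 0.0964^α = 0.34.
α = ln(0.34) / ln(482/5000) = -1.078810/-2.339249 ≈ 0.461.

α ≈ 0.461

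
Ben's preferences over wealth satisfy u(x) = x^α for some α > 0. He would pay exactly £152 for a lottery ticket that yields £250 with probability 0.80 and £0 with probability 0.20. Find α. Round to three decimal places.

α ≈ 0.448

Since u(0) = 0, the lottery's EU is 0.80·250^α.
Equating: 152^α = 0.80·250^α, i.e. 0.6080^α = 0.80.
Taking logs: α·ln(152/250) = ln(0.80), so α = -0.223144 / -0.497580 ≈ 0.448.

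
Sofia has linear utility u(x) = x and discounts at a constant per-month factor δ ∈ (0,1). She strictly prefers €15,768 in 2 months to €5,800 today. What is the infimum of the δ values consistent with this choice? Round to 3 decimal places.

Comparing present values: 5800 < δ^2·15768.
Dividing by 15768: δ^2 > 0.36783. Both sides are positive, so the square root keeps the direction.
δ > 0.36783^(1/2) = 0.606.

δ > 0.606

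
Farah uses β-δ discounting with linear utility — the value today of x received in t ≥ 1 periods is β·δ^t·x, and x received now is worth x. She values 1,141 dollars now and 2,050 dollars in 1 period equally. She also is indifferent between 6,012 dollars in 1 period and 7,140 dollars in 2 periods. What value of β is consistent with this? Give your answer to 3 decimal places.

β ≈ 0.661

The second indifference involves only future payoffs, so β cancels: β·δ^1·6012 = β·δ^2·7140, giving δ = 6012/7140 = 0.84202.
Now use the now-vs-future pair: 1141 = β·δ·2050 gives β = 1141/(0.84202·2050) ≈ 0.661.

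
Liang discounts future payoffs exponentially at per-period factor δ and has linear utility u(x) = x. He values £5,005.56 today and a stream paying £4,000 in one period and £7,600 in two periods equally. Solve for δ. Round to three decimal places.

δ ≈ 0.590

Equating present values: 5005.56 = 4000δ + 7600δ².
That is, 7600δ² + 4000δ − 5005.56 = 0, a quadratic in δ.
δ = (−4000 + √(4000² + 4·7600·5005.56)) / (2·7600) = (−4000 + √168169024.00) / 15200 ≈ 0.590.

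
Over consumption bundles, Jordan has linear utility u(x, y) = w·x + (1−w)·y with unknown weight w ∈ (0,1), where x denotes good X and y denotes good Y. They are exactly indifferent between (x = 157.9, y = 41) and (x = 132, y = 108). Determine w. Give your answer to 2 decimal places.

w = 0.72

Indifference: w·157.9 + (1−w)·41 = w·132 + (1−w)·108.
Collecting terms: w·25.9 = (1−w)·67.
Hence w = 67/(25.9+67) = 67/92.9 = 0.72.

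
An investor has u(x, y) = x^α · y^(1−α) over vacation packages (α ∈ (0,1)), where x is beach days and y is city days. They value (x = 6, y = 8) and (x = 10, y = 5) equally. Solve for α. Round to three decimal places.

Set the two utilities equal: 6^α·8^(1−α) = 10^α·5^(1−α).
Rearrange to (6/10)^α = (5/8)^(1−α) and take logs: α·-0.510826 = (1−α)·-0.470004.
With A = -0.510826 and B = -0.470004: α·A = (1−α)·B, so α = B/(A+B) = -0.470004/-0.980830 ≈ 0.479.

α ≈ 0.479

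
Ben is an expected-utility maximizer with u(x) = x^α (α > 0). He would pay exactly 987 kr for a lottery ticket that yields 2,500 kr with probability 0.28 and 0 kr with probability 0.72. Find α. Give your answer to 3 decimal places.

Since u(0) = 0, the lottery's EU is 0.28·2500^α.
Setting u(987) equal to that: 987^α = 0.28·2500^α ⇒ (987/2500)^α = 0.28.
Take logs: α = ln 0.28 / ln(987/2500) ≈ 1.36970.

α ≈ 1.370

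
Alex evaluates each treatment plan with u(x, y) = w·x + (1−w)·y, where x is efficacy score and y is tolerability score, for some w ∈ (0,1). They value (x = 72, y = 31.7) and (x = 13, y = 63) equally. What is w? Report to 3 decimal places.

Indifference: w·72 + (1−w)·31.7 = w·13 + (1−w)·63.
Rearranging, 59·w − 31.3·(1−w) = 0.
The marginal rate of substitution is 31.3/59, so w = 31.3/(59+31.3) = 0.347.

w = 0.347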